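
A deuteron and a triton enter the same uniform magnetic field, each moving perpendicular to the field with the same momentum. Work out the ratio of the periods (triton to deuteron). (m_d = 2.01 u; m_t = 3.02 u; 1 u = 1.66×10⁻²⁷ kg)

ratio ≈ 1.50

T = 2πm/(qB) is independent of speed, so T₂/T₁ = (m₂/q₂)/(m₁/q₁).
T_{triton}/T_{deuteron} = (5.01×10^-27/1e) / (3.34×10^-27/1e) = 1.50.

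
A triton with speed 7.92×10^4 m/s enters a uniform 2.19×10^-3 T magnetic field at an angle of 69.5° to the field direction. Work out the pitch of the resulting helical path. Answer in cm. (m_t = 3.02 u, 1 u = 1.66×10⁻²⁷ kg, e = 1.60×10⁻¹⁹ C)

The velocity component along B is v∥ = v cos69.5° = 2.77×10^4 m/s.
The cyclotron period T = 2πm/(qB) = 8.99×10^-5 s is set by m, q, B alone.
Pitch = v∥·T = (2.77×10^4)(8.99×10^-5) = 2.49 m.

pitch ≈ 249 cm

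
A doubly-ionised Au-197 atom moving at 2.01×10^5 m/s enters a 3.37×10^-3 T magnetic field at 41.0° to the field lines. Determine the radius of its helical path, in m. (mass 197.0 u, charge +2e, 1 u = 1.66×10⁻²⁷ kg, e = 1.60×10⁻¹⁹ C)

r ≈ 40.0 m

Only the perpendicular component v⊥ = v sin41.0° = 1.32×10^5 m/s is bent by the field.
r = m v⊥ /(qB) = (3.27×10^-25)(1.32×10^5) / [(2×1.60×10^-19)(3.37×10^-3)] = 40.0 m.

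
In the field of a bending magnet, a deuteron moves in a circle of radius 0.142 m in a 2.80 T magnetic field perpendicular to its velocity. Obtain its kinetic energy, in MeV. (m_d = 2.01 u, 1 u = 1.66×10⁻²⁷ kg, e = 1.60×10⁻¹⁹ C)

v = qBr/m = (1×1.60×10^-19)(2.80)(0.142) / (3.34×10^-27) = 1.91×10^7 m/s.
K = ½mv² = 0.5·(3.34×10^-27)·(1.91×10^7)² = 6.06×10^-13 J = 3.79 MeV.

K ≈ 3.79 MeV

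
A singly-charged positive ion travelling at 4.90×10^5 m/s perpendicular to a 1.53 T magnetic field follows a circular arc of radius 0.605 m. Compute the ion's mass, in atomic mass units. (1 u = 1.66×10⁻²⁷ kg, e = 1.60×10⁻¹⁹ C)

qvB = mv²/r ⇒ m = qBr/v.
m = (1×1.60×10^-19)(1.53)(0.605) / (4.90×10^5) = 3.02×10^-25 kg = 182 u.

m ≈ 182 u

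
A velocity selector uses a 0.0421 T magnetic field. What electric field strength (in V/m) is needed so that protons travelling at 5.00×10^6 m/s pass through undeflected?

E ≈ 2.10×10^5 V/m

qE = qvB ⇒ E = vB = (5.00×10^6)(0.0421) = 2.10×10^5 V/m.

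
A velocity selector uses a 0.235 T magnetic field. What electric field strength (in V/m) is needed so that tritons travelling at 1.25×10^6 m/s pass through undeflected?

qE = qvB ⇒ E = vB = (1.25×10^6)(0.235) = 2.94×10^5 V/m.

E ≈ 2.94×10^5 V/m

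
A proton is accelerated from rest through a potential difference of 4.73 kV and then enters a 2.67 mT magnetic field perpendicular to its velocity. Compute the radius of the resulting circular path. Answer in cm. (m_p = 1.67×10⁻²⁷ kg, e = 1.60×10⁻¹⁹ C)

r ≈ 372 cm

The kinetic energy gained is K = qV = (1×1.60×10^-19)(4730) = 7.57×10^-16 J.
v = √(2K/m) = 9.52×10^5 m/s.
r = mv/(qB) = (1.67×10^-27)(9.52×10^5) / [(1×1.60×10^-19)(2.67×10^-3)] = 3.72 m.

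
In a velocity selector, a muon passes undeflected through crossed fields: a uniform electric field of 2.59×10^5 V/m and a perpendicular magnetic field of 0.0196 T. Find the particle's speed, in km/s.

v ≈ 13200 km/s

For zero net force, qE = qvB, so v = E/B.
v = (2.59×10^5) / (0.0196) = 1.32×10^7 m/s.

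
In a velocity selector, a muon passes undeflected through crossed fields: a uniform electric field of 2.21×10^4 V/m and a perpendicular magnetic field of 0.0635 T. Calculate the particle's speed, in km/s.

v ≈ 348 km/s

For zero net force, qE = qvB, so v = E/B.
v = (2.21×10^4) / (0.0635) = 3.48×10^5 m/s.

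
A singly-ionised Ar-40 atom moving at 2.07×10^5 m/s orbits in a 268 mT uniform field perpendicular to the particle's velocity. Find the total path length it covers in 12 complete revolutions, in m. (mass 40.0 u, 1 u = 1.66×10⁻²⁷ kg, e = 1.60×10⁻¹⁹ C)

L ≈ 24.2 m

r = mv/(qB) = 0.321 m, so one revolution covers 2πr = 2.01 m.
In 12 revolutions: L = 12·2πr = 24.2 m.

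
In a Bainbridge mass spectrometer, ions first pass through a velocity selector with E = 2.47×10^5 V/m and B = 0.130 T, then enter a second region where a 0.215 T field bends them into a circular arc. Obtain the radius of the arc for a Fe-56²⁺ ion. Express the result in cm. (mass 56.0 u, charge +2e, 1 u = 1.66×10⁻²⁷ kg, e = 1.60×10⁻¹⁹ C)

The selector passes v = E/B = 2.47×10^5/0.130 = 1.90×10^6 m/s.
In the deflection region, r = mv/(qB₂) = (9.30×10^-26)(1.90×10^6) / [(2×1.60×10^-19)(0.215)] = 2.57 m.

r ≈ 257 cm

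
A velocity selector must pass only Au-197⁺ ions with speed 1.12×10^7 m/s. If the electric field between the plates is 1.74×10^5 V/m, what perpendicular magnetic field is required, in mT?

qE = qvB ⇒ B = E/v = (1.74×10^5) / (1.12×10^7) = 0.0155 T.

B ≈ 15.5 mT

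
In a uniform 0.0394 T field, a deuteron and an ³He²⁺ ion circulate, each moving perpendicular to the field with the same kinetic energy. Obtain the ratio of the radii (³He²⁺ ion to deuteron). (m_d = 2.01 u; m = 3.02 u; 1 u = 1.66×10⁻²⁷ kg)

ratio ≈ 0.613

r = √(2mK)/(qB) ⇒ at equal K, r ∝ √m/q.
r_{³He²⁺ ion}/r_{deuteron} = 0.613.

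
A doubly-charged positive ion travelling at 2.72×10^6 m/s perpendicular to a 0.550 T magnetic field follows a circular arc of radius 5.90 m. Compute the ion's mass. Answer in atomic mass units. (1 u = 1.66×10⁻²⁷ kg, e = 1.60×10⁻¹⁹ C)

qvB = mv²/r ⇒ m = qBr/v.
m = (2×1.60×10^-19)(0.550)(5.90) / (2.72×10^6) = 3.82×10^-25 kg = 230 u.

m ≈ 230 u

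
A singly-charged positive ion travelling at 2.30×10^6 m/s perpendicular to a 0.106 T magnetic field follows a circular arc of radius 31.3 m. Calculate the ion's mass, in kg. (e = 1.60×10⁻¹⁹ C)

m ≈ 2.31×10^-25 kg

qvB = mv²/r ⇒ m = qBr/v.
m = (1×1.60×10^-19)(0.106)(31.3) / (2.30×10^6) = 2.31×10^-25 kg.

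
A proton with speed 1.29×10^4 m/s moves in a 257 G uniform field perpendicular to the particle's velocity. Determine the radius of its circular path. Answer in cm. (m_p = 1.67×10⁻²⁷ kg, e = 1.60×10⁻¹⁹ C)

r ≈ 0.524 cm

The magnetic force provides the centripetal force: qvB = mv²/r, so r = mv/(qB).
r = (1.67×10^-27 kg)(1.29×10^4 m/s) / [(1×1.60×10^-19 C)(0.0257 T)] = 5.24×10^-3 m.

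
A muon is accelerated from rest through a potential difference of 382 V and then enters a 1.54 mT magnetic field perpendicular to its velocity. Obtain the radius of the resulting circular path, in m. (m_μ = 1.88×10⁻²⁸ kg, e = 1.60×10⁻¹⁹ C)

r ≈ 0.615 m

The kinetic energy gained is K = qV = (1×1.60×10^-19)(382) = 6.11×10^-17 J.
v = √(2K/m) = 8.06×10^5 m/s.
r = mv/(qB) = (1.88×10^-28)(8.06×10^5) / [(1×1.60×10^-19)(1.54×10^-3)] = 0.615 m.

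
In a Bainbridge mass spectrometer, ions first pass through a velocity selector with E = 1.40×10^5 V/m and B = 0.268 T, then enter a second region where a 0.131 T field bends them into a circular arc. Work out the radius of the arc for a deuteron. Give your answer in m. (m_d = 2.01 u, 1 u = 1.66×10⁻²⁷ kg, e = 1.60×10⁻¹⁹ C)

The selector passes v = E/B = 1.40×10^5/0.268 = 5.22×10^5 m/s.
In the deflection region, r = mv/(qB₂) = (3.34×10^-27)(5.22×10^5) / [(1×1.60×10^-19)(0.131)] = 0.0832 m.

r ≈ 0.0832 m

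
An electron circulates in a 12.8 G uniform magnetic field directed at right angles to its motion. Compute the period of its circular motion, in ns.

The cyclotron period is independent of speed: T = 2πm/(qB).
T = 2π(9.11×10^-31) / [(1×1.60×10^-19)(1.28×10^-3)] = 2.79×10^-8 s.

T ≈ 27.9 ns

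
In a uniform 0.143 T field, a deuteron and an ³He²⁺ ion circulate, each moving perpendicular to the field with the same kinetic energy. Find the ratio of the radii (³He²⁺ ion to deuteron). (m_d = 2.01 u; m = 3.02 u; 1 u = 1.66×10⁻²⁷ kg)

r = √(2mK)/(qB) ⇒ at equal K, r ∝ √m/q.
r_{³He²⁺ ion}/r_{deuteron} = 0.613.

ratio ≈ 0.613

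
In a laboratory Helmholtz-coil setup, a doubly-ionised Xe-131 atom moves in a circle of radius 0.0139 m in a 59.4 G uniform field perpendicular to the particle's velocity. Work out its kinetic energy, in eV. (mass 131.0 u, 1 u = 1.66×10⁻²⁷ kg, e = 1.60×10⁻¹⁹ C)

v = qBr/m = (2×1.60×10^-19)(5.94×10^-3)(0.0139) / (2.17×10^-25) = 121 m/s.
K = ½mv² = 0.5·(2.17×10^-25)·(121)² = 1.61×10^-21 J = 0.0100 eV.

K ≈ 0.0100 eV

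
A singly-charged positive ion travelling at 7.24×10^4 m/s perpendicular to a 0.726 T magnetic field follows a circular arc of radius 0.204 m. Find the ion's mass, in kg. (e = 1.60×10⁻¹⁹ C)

m ≈ 3.27×10^-25 kg

qvB = mv²/r ⇒ m = qBr/v.
m = (1×1.60×10^-19)(0.726)(0.204) / (7.24×10^4) = 3.27×10^-25 kg.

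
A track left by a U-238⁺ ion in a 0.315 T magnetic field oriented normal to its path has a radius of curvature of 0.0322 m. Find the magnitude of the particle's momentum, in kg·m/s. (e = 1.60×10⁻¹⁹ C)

Since qvB = mv²/r, the momentum p = mv = qBr.
p = (1×1.60×10^-19)(0.315)(0.0322) = 1.62×10^-21 kg·m/s.

p ≈ 1.62×10^-21 kg·m/s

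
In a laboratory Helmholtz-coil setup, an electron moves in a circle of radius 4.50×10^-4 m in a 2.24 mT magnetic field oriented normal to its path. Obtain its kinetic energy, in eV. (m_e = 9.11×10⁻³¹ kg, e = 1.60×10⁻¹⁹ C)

K ≈ 0.0892 eV

v = qBr/m = (1×1.60×10^-19)(2.24×10^-3)(4.50×10^-4) / (9.11×10^-31) = 1.77×10^5 m/s.
K = ½mv² = 0.5·(9.11×10^-31)·(1.77×10^5)² = 1.43×10^-20 J = 0.0892 eV.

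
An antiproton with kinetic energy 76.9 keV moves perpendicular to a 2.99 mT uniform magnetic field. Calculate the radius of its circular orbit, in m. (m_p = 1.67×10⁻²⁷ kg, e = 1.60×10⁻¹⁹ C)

r ≈ 13.4 m

Convert the energy: K = 76.9 keV = 1.23×10^-14 J.
v = √(2K/m) = √(2·1.23×10^-14/1.67×10^-27) = 3.84×10^6 m/s.
r = mv/(qB) = (1.67×10^-27)(3.84×10^6) / [(1×1.60×10^-19)(2.99×10^-3)] = 13.4 m.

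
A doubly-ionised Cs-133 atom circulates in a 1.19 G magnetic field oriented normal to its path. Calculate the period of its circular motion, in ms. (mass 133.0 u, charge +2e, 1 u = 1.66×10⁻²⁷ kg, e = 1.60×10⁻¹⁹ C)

T ≈ 36.4 ms

The cyclotron period is independent of speed: T = 2πm/(qB).
T = 2π(2.21×10^-25) / [(2×1.60×10^-19)(1.19×10^-4)] = 0.0364 s.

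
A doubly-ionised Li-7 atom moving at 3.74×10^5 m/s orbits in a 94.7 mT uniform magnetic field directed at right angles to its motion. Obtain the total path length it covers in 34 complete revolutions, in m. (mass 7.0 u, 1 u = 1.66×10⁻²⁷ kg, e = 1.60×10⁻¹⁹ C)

r = mv/(qB) = 0.143 m, so one revolution covers 2πr = 0.901 m.
In 34 revolutions: L = 34·2πr = 30.6 m.

L ≈ 30.6 m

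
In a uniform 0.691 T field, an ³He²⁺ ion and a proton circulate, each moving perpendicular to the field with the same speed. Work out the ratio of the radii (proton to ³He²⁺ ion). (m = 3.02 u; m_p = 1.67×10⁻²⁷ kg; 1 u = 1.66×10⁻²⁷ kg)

r = mv/(qB) ⇒ at equal v, r ∝ m/q.
r_{proton}/r_{³He²⁺ ion} = 0.666.

ratio ≈ 0.666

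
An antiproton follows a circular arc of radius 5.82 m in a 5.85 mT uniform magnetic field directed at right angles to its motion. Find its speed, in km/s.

From qvB = mv²/r, v = qBr/m.
v = (1×1.60×10^-19)(5.85×10^-3)(5.82) / (1.67×10^-27) = 3.26×10^6 m/s.

v ≈ 3260 km/s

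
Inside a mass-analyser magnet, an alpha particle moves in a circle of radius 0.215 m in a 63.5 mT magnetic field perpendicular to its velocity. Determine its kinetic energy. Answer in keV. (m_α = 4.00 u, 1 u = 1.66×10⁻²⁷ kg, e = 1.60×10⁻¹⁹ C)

v = qBr/m = (2×1.60×10^-19)(0.0635)(0.215) / (6.64×10^-27) = 6.58×10^5 m/s.
K = ½mv² = 0.5·(6.64×10^-27)·(6.58×10^5)² = 1.44×10^-15 J = 8.98 keV.

K ≈ 8.98 keV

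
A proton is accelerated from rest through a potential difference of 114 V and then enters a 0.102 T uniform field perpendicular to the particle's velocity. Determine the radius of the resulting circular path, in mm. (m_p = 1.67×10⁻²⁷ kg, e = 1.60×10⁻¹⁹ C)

r ≈ 15.1 mm

The kinetic energy gained is K = qV = (1×1.60×10^-19)(114) = 1.82×10^-17 J.
v = √(2K/m) = 1.48×10^5 m/s.
r = mv/(qB) = (1.67×10^-27)(1.48×10^5) / [(1×1.60×10^-19)(0.102)] = 0.0151 m.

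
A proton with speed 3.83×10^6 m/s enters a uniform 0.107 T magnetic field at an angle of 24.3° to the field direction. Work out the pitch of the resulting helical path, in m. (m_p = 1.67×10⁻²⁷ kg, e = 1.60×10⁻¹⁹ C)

pitch ≈ 2.14 m

The velocity component along B is v∥ = v cos24.3° = 3.49×10^6 m/s.
The cyclotron period T = 2πm/(qB) = 6.13×10^-7 s is set by m, q, B alone.
Pitch = v∥·T = (3.49×10^6)(6.13×10^-7) = 2.14 m.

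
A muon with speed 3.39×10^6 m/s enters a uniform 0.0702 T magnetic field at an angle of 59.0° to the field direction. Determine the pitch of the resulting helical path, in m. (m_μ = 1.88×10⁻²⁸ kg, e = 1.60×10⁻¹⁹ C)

The velocity component along B is v∥ = v cos59.0° = 1.75×10^6 m/s.
The cyclotron period T = 2πm/(qB) = 1.05×10^-7 s is set by m, q, B alone.
Pitch = v∥·T = (1.75×10^6)(1.05×10^-7) = 0.184 m.

pitch ≈ 0.184 m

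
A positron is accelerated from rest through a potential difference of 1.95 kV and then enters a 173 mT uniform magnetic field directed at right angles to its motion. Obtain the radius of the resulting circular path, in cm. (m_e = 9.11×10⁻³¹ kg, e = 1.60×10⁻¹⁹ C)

The kinetic energy gained is K = qV = (1×1.60×10^-19)(1950) = 3.12×10^-16 J.
v = √(2K/m) = 2.62×10^7 m/s.
r = mv/(qB) = (9.11×10^-31)(2.62×10^7) / [(1×1.60×10^-19)(0.173)] = 8.61×10^-4 m.

r ≈ 0.0861 cm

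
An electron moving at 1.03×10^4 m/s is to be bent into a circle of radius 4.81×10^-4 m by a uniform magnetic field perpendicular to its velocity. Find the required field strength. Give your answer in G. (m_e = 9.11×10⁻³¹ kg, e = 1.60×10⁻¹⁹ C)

qvB = mv²/r gives B = mv/(qr).
B = (9.11×10^-31)(1.03×10^4) / [(1×1.60×10^-19)(4.81×10^-4)] = 1.22×10^-4 T.

B ≈ 1.22 G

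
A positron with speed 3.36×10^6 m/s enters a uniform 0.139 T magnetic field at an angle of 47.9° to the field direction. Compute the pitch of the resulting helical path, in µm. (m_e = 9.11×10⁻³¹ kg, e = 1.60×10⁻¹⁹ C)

The velocity component along B is v∥ = v cos47.9° = 2.25×10^6 m/s.
The cyclotron period T = 2πm/(qB) = 2.57×10^-10 s is set by m, q, B alone.
Pitch = v∥·T = (2.25×10^6)(2.57×10^-10) = 5.80×10^-4 m.

pitch ≈ 580 µm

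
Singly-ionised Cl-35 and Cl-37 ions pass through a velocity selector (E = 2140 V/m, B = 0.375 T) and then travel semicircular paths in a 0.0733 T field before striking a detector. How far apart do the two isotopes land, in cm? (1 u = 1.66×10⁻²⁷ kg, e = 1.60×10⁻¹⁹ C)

Both emerge at v = E/B₁ = 5710 m/s.
r = mv/(qB₂), so r₁ = 0.02827 m and r₂ = 0.02989 m, giving Δr = 1.62×10^-3 m.
After a semicircle each ion lands a diameter 2r from the entry slit, so the separation is 2Δr = 3.23×10^-3 m.

Δd ≈ 0.323 cm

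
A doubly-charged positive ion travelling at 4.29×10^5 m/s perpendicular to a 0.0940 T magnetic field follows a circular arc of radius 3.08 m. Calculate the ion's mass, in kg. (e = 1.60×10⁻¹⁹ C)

m ≈ 2.16×10^-25 kg

qvB = mv²/r ⇒ m = qBr/v.
m = (2×1.60×10^-19)(0.0940)(3.08) / (4.29×10^5) = 2.16×10^-25 kg.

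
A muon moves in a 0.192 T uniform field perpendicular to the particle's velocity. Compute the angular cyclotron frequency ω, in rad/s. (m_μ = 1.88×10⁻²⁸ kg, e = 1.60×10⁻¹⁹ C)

ω = qB/m = (1×1.60×10^-19)(0.192) / (1.88×10^-28) = 1.63×10^8 rad/s.

ω ≈ 1.63×10^8 rad/s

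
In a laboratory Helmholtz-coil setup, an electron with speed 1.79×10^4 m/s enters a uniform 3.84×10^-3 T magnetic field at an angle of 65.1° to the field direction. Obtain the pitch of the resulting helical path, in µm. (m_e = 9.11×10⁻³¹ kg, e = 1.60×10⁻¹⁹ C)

The velocity component along B is v∥ = v cos65.1° = 7540 m/s.
The cyclotron period T = 2πm/(qB) = 9.32×10^-9 s is set by m, q, B alone.
Pitch = v∥·T = (7540)(9.32×10^-9) = 7.02×10^-5 m.

pitch ≈ 70.2 µm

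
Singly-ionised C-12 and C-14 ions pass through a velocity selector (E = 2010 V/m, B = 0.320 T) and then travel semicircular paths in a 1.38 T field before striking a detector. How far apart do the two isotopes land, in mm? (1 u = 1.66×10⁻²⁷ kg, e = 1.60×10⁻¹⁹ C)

Δd ≈ 0.189 mm

Both emerge at v = E/B₁ = 6280 m/s.
r = mv/(qB₂), so r₁ = 5.667×10^-4 m and r₂ = 6.611×10^-4 m, giving Δr = 9.44×10^-5 m.
After a semicircle each ion lands a diameter 2r from the entry slit, so the separation is 2Δr = 1.89×10^-4 m.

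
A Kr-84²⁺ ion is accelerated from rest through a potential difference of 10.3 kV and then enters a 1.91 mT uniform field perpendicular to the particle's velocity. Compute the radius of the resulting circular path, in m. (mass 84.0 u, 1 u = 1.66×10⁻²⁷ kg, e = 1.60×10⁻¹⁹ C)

r ≈ 49.6 m

The kinetic energy gained is K = qV = (2×1.60×10^-19)(1.03×10^4) = 3.30×10^-15 J.
v = √(2K/m) = 2.17×10^5 m/s.
r = mv/(qB) = (1.39×10^-25)(2.17×10^5) / [(2×1.60×10^-19)(1.91×10^-3)] = 49.6 m.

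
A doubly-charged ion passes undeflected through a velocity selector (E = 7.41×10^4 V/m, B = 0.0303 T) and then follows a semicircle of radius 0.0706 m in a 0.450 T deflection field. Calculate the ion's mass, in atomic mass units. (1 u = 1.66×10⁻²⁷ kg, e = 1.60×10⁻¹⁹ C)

v = E/B₁ = 2.45×10^6 m/s.
From r = mv/(qB₂), m = qB₂r/v = (2×1.60×10^-19)(0.450)(0.0706) / (2.45×10^6) = 4.16×10^-27 kg.
In atomic mass units: m = 4.16×10^-27 / 1.66×10^-27 = 2.50 u.

m ≈ 2.50 u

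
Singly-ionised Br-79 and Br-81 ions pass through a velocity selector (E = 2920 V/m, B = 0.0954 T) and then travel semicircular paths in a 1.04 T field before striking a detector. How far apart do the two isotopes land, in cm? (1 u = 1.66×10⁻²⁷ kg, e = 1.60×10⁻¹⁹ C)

Δd ≈ 0.122 cm

Both emerge at v = E/B₁ = 3.06×10^4 m/s.
r = mv/(qB₂), so r₁ = 0.024122 m and r₂ = 0.024733 m, giving Δr = 6.11×10^-4 m.
After a semicircle each ion lands a diameter 2r from the entry slit, so the separation is 2Δr = 1.22×10^-3 m.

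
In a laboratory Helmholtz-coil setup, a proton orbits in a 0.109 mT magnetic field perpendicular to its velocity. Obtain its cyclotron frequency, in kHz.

f = qB/(2πm) = (1×1.60×10^-19)(1.09×10^-4) / [2π(1.67×10^-27)] = 1660 Hz.

f ≈ 1.66 kHz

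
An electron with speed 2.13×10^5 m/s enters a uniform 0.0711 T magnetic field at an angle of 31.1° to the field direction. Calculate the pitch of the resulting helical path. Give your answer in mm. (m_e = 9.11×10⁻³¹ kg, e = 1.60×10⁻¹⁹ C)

pitch ≈ 0.0918 mm

The velocity component along B is v∥ = v cos31.1° = 1.82×10^5 m/s.
The cyclotron period T = 2πm/(qB) = 5.03×10^-10 s is set by m, q, B alone.
Pitch = v∥·T = (1.82×10^5)(5.03×10^-10) = 9.18×10^-5 m.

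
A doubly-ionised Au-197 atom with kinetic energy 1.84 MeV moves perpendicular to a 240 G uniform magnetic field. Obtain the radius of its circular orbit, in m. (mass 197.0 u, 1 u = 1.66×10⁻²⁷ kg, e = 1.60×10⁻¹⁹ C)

Convert the energy: K = 1.84 MeV = 2.94×10^-13 J.
v = √(2K/m) = √(2·2.94×10^-13/3.27×10^-25) = 1.34×10^6 m/s.
r = mv/(qB) = (3.27×10^-25)(1.34×10^6) / [(2×1.60×10^-19)(0.0240)] = 57.1 m.

r ≈ 57.1 m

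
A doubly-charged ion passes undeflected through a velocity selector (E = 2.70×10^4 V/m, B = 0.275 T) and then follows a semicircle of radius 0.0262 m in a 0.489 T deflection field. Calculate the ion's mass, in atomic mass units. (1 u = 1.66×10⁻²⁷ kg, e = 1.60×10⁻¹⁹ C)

m ≈ 25.2 u

v = E/B₁ = 9.82×10^4 m/s.
From r = mv/(qB₂), m = qB₂r/v = (2×1.60×10^-19)(0.489)(0.0262) / (9.82×10^4) = 4.18×10^-26 kg.
In atomic mass units: m = 4.18×10^-26 / 1.66×10^-27 = 25.2 u.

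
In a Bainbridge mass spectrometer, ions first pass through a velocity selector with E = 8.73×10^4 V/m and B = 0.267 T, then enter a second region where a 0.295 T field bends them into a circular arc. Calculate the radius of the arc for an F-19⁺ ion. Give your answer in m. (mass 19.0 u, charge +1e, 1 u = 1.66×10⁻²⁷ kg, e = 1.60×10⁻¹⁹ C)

The selector passes v = E/B = 8.73×10^4/0.267 = 3.27×10^5 m/s.
In the deflection region, r = mv/(qB₂) = (3.15×10^-26)(3.27×10^5) / [(1×1.60×10^-19)(0.295)] = 0.218 m.

r ≈ 0.218 m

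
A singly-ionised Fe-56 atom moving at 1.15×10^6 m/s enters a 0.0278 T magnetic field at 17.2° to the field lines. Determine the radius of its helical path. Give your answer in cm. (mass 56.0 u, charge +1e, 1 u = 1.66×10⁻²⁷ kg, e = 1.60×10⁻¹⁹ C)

Only the perpendicular component v⊥ = v sin17.2° = 3.40×10^5 m/s is bent by the field.
r = m v⊥ /(qB) = (9.30×10^-26)(3.40×10^5) / [(1×1.60×10^-19)(0.0278)] = 7.11 m.

r ≈ 711 cm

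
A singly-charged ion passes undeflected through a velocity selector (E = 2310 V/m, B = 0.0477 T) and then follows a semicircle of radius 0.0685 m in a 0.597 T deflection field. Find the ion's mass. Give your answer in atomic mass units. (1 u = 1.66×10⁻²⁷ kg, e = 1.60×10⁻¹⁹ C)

m ≈ 81.4 u

v = E/B₁ = 4.84×10^4 m/s.
From r = mv/(qB₂), m = qB₂r/v = (1×1.60×10^-19)(0.597)(0.0685) / (4.84×10^4) = 1.35×10^-25 kg.
In atomic mass units: m = 1.35×10^-25 / 1.66×10^-27 = 81.4 u.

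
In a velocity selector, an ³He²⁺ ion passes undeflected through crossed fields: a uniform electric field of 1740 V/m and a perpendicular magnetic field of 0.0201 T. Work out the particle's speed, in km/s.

For zero net force, qE = qvB, so v = E/B.
v = (1740) / (0.0201) = 8.66×10^4 m/s.

v ≈ 86.6 km/s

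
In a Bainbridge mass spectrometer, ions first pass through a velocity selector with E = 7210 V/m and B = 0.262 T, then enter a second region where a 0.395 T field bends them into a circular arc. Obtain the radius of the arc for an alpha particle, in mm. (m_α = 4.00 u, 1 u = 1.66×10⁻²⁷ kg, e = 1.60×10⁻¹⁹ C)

The selector passes v = E/B = 7210/0.262 = 2.75×10^4 m/s.
In the deflection region, r = mv/(qB₂) = (6.64×10^-27)(2.75×10^4) / [(2×1.60×10^-19)(0.395)] = 1.45×10^-3 m.

r ≈ 1.45 mm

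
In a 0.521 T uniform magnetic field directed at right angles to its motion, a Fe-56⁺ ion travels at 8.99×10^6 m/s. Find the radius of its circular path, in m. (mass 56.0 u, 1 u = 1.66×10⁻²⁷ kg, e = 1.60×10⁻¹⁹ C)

r ≈ 10.0 m

The magnetic force provides the centripetal force: qvB = mv²/r, so r = mv/(qB).
r = (9.30×10^-26 kg)(8.99×10^6 m/s) / [(1×1.60×10^-19 C)(0.521 T)] = 10.0 m.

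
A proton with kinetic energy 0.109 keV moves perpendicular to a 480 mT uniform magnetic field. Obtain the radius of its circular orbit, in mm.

r ≈ 3.14 mm

Convert the energy: K = 0.109 keV = 1.74×10^-17 J.
v = √(2K/m) = √(2·1.74×10^-17/1.67×10^-27) = 1.45×10^5 m/s.
r = mv/(qB) = (1.67×10^-27)(1.45×10^5) / [(1×1.60×10^-19)(0.480)] = 3.14×10^-3 m.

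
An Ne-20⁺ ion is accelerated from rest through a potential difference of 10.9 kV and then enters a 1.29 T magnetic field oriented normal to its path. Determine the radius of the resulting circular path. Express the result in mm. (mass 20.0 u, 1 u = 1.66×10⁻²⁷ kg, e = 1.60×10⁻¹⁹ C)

r ≈ 52.1 mm

The kinetic energy gained is K = qV = (1×1.60×10^-19)(1.09×10^4) = 1.74×10^-15 J.
v = √(2K/m) = 3.24×10^5 m/s.
r = mv/(qB) = (3.32×10^-26)(3.24×10^5) / [(1×1.60×10^-19)(1.29)] = 0.0521 m.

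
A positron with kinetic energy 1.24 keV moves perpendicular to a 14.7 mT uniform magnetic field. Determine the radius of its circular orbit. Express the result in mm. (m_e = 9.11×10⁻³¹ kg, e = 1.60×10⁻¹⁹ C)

r ≈ 8.08 mm

Convert the energy: K = 1.24 keV = 1.98×10^-16 J.
v = √(2K/m) = √(2·1.98×10^-16/9.11×10^-31) = 2.09×10^7 m/s.
r = mv/(qB) = (9.11×10^-31)(2.09×10^7) / [(1×1.60×10^-19)(0.0147)] = 8.08×10^-3 m.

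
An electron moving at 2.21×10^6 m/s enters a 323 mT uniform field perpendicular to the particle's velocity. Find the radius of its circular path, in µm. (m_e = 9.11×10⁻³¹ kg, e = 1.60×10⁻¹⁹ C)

The magnetic force provides the centripetal force: qvB = mv²/r, so r = mv/(qB).
r = (9.11×10^-31 kg)(2.21×10^6 m/s) / [(1×1.60×10^-19 C)(0.323 T)] = 3.90×10^-5 m.

r ≈ 39.0 µm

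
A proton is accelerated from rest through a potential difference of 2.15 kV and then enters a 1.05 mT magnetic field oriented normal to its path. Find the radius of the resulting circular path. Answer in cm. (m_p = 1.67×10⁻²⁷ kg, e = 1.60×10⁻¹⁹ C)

r ≈ 638 cm

The kinetic energy gained is K = qV = (1×1.60×10^-19)(2150) = 3.44×10^-16 J.
v = √(2K/m) = 6.42×10^5 m/s.
r = mv/(qB) = (1.67×10^-27)(6.42×10^5) / [(1×1.60×10^-19)(1.05×10^-3)] = 6.38 m.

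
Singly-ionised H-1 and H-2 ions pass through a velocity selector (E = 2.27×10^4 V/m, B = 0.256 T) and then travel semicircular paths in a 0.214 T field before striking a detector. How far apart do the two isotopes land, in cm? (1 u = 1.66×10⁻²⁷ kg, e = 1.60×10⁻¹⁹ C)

Both emerge at v = E/B₁ = 8.87×10^4 m/s.
r = mv/(qB₂), so r₁ = 4.30×10^-3 m and r₂ = 8.60×10^-3 m, giving Δr = 4.30×10^-3 m.
After a semicircle each ion lands a diameter 2r from the entry slit, so the separation is 2Δr = 8.60×10^-3 m.

Δd ≈ 0.860 cm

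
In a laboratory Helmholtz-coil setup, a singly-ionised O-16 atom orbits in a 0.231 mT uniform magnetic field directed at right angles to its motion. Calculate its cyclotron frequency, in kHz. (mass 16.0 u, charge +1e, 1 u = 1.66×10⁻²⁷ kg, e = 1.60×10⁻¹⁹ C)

f = qB/(2πm) = (1×1.60×10^-19)(2.31×10^-4) / [2π(2.66×10^-26)] = 221 Hz.

f ≈ 0.221 kHz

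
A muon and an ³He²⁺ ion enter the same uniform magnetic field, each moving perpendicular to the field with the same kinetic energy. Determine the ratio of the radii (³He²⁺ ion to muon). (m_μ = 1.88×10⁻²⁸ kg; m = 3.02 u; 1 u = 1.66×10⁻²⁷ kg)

ratio ≈ 2.58

r = √(2mK)/(qB) ⇒ at equal K, r ∝ √m/q.
r_{³He²⁺ ion}/r_{muon} = 2.58.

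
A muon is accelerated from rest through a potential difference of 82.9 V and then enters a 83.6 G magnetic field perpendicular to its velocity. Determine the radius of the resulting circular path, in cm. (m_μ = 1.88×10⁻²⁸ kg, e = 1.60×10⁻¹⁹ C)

The kinetic energy gained is K = qV = (1×1.60×10^-19)(82.9) = 1.33×10^-17 J.
v = √(2K/m) = 3.76×10^5 m/s.
r = mv/(qB) = (1.88×10^-28)(3.76×10^5) / [(1×1.60×10^-19)(8.36×10^-3)] = 0.0528 m.

r ≈ 5.28 cm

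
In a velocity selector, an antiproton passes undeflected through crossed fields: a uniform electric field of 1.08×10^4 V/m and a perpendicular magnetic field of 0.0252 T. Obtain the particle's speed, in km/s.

For zero net force, qE = qvB, so v = E/B.
v = (1.08×10^4) / (0.0252) = 4.29×10^5 m/s.

v ≈ 429 km/s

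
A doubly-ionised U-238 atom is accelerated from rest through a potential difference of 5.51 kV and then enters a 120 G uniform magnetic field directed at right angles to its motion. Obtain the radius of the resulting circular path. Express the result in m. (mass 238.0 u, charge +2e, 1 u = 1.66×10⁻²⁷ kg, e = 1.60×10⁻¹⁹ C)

r ≈ 9.72 m

The kinetic energy gained is K = qV = (2×1.60×10^-19)(5510) = 1.76×10^-15 J.
v = √(2K/m) = 9.45×10^4 m/s.
r = mv/(qB) = (3.95×10^-25)(9.45×10^4) / [(2×1.60×10^-19)(0.0120)] = 9.72 m.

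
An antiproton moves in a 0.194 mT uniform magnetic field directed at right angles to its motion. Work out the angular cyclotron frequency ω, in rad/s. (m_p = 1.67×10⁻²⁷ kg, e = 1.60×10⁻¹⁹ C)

ω ≈ 1.86×10^4 rad/s

ω = qB/m = (1×1.60×10^-19)(1.94×10^-4) / (1.67×10^-27) = 1.86×10^4 rad/s.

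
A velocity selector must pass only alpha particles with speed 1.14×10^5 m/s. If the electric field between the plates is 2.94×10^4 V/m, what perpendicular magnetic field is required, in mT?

qE = qvB ⇒ B = E/v = (2.94×10^4) / (1.14×10^5) = 0.258 T.

B ≈ 258 mT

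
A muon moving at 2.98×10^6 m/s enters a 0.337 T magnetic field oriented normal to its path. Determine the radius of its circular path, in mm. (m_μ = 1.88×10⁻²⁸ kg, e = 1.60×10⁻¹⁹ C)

r ≈ 10.4 mm

The magnetic force provides the centripetal force: qvB = mv²/r, so r = mv/(qB).
r = (1.88×10^-28 kg)(2.98×10^6 m/s) / [(1×1.60×10^-19 C)(0.337 T)] = 0.0104 m.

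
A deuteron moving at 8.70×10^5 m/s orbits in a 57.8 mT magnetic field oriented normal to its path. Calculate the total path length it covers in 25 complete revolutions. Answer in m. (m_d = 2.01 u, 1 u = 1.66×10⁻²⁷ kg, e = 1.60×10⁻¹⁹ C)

r = mv/(qB) = 0.314 m, so one revolution covers 2πr = 1.97 m.
In 25 revolutions: L = 25·2πr = 49.3 m.

L ≈ 49.3 m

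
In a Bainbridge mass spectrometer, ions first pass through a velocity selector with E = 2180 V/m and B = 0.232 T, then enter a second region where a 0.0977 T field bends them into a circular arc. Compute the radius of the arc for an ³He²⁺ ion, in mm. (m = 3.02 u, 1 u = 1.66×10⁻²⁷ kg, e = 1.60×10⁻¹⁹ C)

The selector passes v = E/B = 2180/0.232 = 9400 m/s.
In the deflection region, r = mv/(qB₂) = (5.01×10^-27)(9400) / [(2×1.60×10^-19)(0.0977)] = 1.51×10^-3 m.

r ≈ 1.51 mm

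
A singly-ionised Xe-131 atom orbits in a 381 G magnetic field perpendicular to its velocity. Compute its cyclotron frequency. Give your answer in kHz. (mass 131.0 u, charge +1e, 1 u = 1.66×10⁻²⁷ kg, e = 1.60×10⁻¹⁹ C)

f = qB/(2πm) = (1×1.60×10^-19)(0.0381) / [2π(2.17×10^-25)] = 4460 Hz.

f ≈ 4.46 kHz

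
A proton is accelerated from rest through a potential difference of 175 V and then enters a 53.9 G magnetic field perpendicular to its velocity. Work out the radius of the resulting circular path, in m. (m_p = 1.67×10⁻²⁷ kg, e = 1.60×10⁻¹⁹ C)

The kinetic energy gained is K = qV = (1×1.60×10^-19)(175) = 2.80×10^-17 J.
v = √(2K/m) = 1.83×10^5 m/s.
r = mv/(qB) = (1.67×10^-27)(1.83×10^5) / [(1×1.60×10^-19)(5.39×10^-3)] = 0.355 m.

r ≈ 0.355 m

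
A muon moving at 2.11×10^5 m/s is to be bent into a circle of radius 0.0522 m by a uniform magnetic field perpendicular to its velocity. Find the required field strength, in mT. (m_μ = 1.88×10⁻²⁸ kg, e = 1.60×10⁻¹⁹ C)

qvB = mv²/r gives B = mv/(qr).
B = (1.88×10^-28)(2.11×10^5) / [(1×1.60×10^-19)(0.0522)] = 4.75×10^-3 T.

B ≈ 4.75 mT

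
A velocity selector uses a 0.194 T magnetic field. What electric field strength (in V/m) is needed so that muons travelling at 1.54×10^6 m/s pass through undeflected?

E ≈ 2.99×10^5 V/m

qE = qvB ⇒ E = vB = (1.54×10^6)(0.194) = 2.99×10^5 V/m.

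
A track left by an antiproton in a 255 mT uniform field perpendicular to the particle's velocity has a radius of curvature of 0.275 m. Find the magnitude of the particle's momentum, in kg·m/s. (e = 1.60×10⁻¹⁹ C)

p ≈ 1.12×10^-20 kg·m/s

Since qvB = mv²/r, the momentum p = mv = qBr.
p = (1×1.60×10^-19)(0.255)(0.275) = 1.12×10^-20 kg·m/s.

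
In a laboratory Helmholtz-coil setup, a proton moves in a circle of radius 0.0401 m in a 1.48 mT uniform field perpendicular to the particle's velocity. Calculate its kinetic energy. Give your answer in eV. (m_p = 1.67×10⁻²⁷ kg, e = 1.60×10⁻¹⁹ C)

v = qBr/m = (1×1.60×10^-19)(1.48×10^-3)(0.0401) / (1.67×10^-27) = 5690 m/s.
K = ½mv² = 0.5·(1.67×10^-27)·(5690)² = 2.70×10^-20 J = 0.169 eV.

K ≈ 0.169 eV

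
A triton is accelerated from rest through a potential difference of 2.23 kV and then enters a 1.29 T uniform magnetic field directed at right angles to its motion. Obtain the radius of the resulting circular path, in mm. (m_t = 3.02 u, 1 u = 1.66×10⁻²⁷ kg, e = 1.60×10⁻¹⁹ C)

r ≈ 9.16 mm

The kinetic energy gained is K = qV = (1×1.60×10^-19)(2230) = 3.57×10^-16 J.
v = √(2K/m) = 3.77×10^5 m/s.
r = mv/(qB) = (5.01×10^-27)(3.77×10^5) / [(1×1.60×10^-19)(1.29)] = 9.16×10^-3 m.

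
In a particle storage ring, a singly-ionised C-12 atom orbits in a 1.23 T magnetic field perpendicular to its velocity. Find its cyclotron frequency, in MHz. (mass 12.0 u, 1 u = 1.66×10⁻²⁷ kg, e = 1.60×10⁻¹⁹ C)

f = qB/(2πm) = (1×1.60×10^-19)(1.23) / [2π(1.99×10^-26)] = 1.57×10^6 Hz.

f ≈ 1.57 MHz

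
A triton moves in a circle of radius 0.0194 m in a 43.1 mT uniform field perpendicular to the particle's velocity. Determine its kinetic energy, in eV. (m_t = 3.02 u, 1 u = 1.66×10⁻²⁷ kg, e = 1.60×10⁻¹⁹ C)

v = qBr/m = (1×1.60×10^-19)(0.0431)(0.0194) / (5.01×10^-27) = 2.67×10^4 m/s.
K = ½mv² = 0.5·(5.01×10^-27)·(2.67×10^4)² = 1.79×10^-18 J = 11.2 eV.

K ≈ 11.2 eV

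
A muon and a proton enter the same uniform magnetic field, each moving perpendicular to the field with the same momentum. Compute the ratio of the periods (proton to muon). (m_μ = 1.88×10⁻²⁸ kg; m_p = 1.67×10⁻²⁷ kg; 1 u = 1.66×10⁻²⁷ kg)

T = 2πm/(qB) is independent of speed, so T₂/T₁ = (m₂/q₂)/(m₁/q₁).
T_{proton}/T_{muon} = (1.67×10^-27/1e) / (1.88×10^-28/1e) = 8.88.

ratio ≈ 8.88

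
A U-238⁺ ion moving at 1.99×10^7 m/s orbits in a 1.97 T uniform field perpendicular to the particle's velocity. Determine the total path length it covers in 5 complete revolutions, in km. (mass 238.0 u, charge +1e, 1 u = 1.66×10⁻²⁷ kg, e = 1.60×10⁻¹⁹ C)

r = mv/(qB) = 24.9 m, so one revolution covers 2πr = 157 m.
In 5 revolutions: L = 5·2πr = 784 m.

L ≈ 0.784 km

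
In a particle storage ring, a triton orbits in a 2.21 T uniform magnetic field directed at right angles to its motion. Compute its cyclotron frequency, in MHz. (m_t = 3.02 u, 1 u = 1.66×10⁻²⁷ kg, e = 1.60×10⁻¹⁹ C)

f = qB/(2πm) = (1×1.60×10^-19)(2.21) / [2π(5.01×10^-27)] = 1.12×10^7 Hz.

f ≈ 11.2 MHz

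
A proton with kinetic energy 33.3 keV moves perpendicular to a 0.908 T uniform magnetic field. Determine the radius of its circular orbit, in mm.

r ≈ 29.0 mm

Convert the energy: K = 33.3 keV = 5.33×10^-15 J.
v = √(2K/m) = √(2·5.33×10^-15/1.67×10^-27) = 2.53×10^6 m/s.
r = mv/(qB) = (1.67×10^-27)(2.53×10^6) / [(1×1.60×10^-19)(0.908)] = 0.0290 m.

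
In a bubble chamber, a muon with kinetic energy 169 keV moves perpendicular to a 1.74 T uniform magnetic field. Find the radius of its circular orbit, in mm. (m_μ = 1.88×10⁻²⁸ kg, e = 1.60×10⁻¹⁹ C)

Convert the energy: K = 169 keV = 2.70×10^-14 J.
v = √(2K/m) = √(2·2.70×10^-14/1.88×10^-28) = 1.70×10^7 m/s.
r = mv/(qB) = (1.88×10^-28)(1.70×10^7) / [(1×1.60×10^-19)(1.74)] = 0.0115 m.

r ≈ 11.5 mm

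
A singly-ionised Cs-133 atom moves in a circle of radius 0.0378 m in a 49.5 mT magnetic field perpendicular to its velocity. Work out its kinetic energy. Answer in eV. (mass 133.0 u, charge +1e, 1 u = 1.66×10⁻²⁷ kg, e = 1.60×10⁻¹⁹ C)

K ≈ 1.27 eV

v = qBr/m = (1×1.60×10^-19)(0.0495)(0.0378) / (2.21×10^-25) = 1360 m/s.
K = ½mv² = 0.5·(2.21×10^-25)·(1360)² = 2.03×10^-19 J = 1.27 eV.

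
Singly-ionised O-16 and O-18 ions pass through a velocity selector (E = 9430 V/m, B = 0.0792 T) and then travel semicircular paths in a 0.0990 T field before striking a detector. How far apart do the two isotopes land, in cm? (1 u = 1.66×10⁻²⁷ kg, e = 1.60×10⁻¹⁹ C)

Δd ≈ 4.99 cm

Both emerge at v = E/B₁ = 1.19×10^5 m/s.
r = mv/(qB₂), so r₁ = 0.1996 m and r₂ = 0.2246 m, giving Δr = 0.0250 m.
After a semicircle each ion lands a diameter 2r from the entry slit, so the separation is 2Δr = 0.0499 m.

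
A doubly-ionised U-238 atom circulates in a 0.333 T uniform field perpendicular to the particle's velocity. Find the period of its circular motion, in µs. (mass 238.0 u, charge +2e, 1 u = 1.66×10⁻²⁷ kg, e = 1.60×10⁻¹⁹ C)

T ≈ 23.3 µs

The cyclotron period is independent of speed: T = 2πm/(qB).
T = 2π(3.95×10^-25) / [(2×1.60×10^-19)(0.333)] = 2.33×10^-5 s.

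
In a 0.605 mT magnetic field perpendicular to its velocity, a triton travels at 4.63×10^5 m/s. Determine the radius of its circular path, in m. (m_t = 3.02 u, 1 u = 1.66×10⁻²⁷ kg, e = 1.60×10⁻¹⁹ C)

The magnetic force provides the centripetal force: qvB = mv²/r, so r = mv/(qB).
r = (5.01×10^-27 kg)(4.63×10^5 m/s) / [(1×1.60×10^-19 C)(6.05×10^-4 T)] = 24.0 m.

r ≈ 24.0 m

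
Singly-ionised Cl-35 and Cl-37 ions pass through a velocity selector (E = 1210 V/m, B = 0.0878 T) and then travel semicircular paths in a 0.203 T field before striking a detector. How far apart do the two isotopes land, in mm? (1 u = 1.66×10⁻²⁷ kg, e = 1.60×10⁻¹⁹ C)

Both emerge at v = E/B₁ = 1.38×10^4 m/s.
r = mv/(qB₂), so r₁ = 0.02465 m and r₂ = 0.02606 m, giving Δr = 1.41×10^-3 m.
After a semicircle each ion lands a diameter 2r from the entry slit, so the separation is 2Δr = 2.82×10^-3 m.

Δd ≈ 2.82 mm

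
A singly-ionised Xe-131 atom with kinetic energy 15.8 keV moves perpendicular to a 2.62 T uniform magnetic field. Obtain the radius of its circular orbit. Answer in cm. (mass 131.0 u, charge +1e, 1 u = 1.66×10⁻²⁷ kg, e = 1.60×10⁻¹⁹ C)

Convert the energy: K = 15.8 keV = 2.53×10^-15 J.
v = √(2K/m) = √(2·2.53×10^-15/2.17×10^-25) = 1.52×10^5 m/s.
r = mv/(qB) = (2.17×10^-25)(1.52×10^5) / [(1×1.60×10^-19)(2.62)] = 0.0791 m.

r ≈ 7.91 cm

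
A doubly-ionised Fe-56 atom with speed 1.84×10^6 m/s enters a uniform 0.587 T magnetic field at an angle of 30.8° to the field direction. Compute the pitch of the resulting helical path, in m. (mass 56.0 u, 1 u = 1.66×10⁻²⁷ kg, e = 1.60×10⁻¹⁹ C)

The velocity component along B is v∥ = v cos30.8° = 1.58×10^6 m/s.
The cyclotron period T = 2πm/(qB) = 3.11×10^-6 s is set by m, q, B alone.
Pitch = v∥·T = (1.58×10^6)(3.11×10^-6) = 4.91 m.

pitch ≈ 4.91 m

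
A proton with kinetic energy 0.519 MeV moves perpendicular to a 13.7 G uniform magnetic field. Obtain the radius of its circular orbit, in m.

Convert the energy: K = 0.519 MeV = 8.30×10^-14 J.
v = √(2K/m) = √(2·8.30×10^-14/1.67×10^-27) = 9.97×10^6 m/s.
r = mv/(qB) = (1.67×10^-27)(9.97×10^6) / [(1×1.60×10^-19)(1.37×10^-3)] = 76.0 m.

r ≈ 76.0 m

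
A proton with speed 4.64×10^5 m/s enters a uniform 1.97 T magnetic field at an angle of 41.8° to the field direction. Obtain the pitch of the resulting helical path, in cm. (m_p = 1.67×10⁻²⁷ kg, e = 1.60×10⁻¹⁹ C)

pitch ≈ 1.15 cm

The velocity component along B is v∥ = v cos41.8° = 3.46×10^5 m/s.
The cyclotron period T = 2πm/(qB) = 3.33×10^-8 s is set by m, q, B alone.
Pitch = v∥·T = (3.46×10^5)(3.33×10^-8) = 0.0115 m.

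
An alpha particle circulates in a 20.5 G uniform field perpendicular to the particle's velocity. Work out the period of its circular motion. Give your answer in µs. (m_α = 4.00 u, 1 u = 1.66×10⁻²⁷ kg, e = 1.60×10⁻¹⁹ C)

T ≈ 63.6 µs

The cyclotron period is independent of speed: T = 2πm/(qB).
T = 2π(6.64×10^-27) / [(2×1.60×10^-19)(2.05×10^-3)] = 6.36×10^-5 s.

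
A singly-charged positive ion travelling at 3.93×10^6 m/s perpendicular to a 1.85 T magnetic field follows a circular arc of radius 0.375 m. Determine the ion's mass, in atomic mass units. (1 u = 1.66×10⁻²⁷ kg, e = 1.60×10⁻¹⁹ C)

qvB = mv²/r ⇒ m = qBr/v.
m = (1×1.60×10^-19)(1.85)(0.375) / (3.93×10^6) = 2.82×10^-26 kg = 17.0 u.

m ≈ 17.0 u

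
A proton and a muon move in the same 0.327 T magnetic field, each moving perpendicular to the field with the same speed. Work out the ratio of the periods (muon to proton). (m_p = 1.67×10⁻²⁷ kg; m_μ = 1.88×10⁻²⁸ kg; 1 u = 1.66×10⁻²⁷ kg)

T = 2πm/(qB) is independent of speed, so T₂/T₁ = (m₂/q₂)/(m₁/q₁).
T_{muon}/T_{proton} = (1.88×10^-28/1e) / (1.67×10^-27/1e) = 0.113.

ratio ≈ 0.113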